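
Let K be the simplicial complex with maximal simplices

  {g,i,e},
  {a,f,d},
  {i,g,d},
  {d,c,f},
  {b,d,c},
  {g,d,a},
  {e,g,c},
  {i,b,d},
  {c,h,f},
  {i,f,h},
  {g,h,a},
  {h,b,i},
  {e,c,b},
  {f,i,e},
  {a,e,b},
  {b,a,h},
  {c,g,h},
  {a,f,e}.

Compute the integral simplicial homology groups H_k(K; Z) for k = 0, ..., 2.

H_0 = Z,  H_1 = Z^2,  H_2 = Z.

Fix the vertex order a < b < c < d < e < f < g < h < i and write every simplex with vertices in increasing order. Then dim K = 2 and the simplices of K are:

  0-simplices (9): a, b, c, d, e, f, g, h, i
  1-simplices (27): ab, ad, ae, af, ag, ah, bc, bd, be, bh, bi, cd, ce, cf, cg, ch, df, dg, di, ef, eg, ei, fh, fi, gh, gi, hi
  2-simplices (18): abe, abh, adf, adg, aef, agh, bcd, bce, bdi, bhi, cdf, ceg, cfh, cgh, dgi, efi, egi, fhi

so the chain groups are C_0 ≅ Z^9, C_1 ≅ Z^27, C_2 ≅ Z^18.

∂_1: C_1 → C_0 maps an edge to its endpoints' difference, ∂[p,q] = q − p. For instance
  ∂be = e − b.
The resulting 9×27 matrix has rank 8, and its Smith normal form has invariant factors (1,1,1,1,1,1,1,1).

Boundary ∂_2: C_2 → C_1 acts by ∂[p,q,r] = [q,r] − [p,r] + [p,q]. For instance
  ∂bcd = cd − bd + bc,
  ∂cfh = fh − ch + cf.
This gives a 27×18 integer matrix of rank 17; reducing to Smith normal form yields diagonal entries (1,1,1,1,1,1,1,1,1,1,1,1,1,1,1,1,1).

Computing H_k = (kernel of ∂_k) / (image of ∂_{k+1}):

  H_0: rank C_0 − rank ∂_1 = 9 − 8 = 1, and the invariant factors of ∂_1 are all 1, so H_0 ≅ Z.
  H_1: rank ker ∂_1 − rank ∂_2 = (27 − 8) − 17 = 2, and the invariant factors of ∂_2 are all 1, so H_1 ≅ Z^2.
  H_2: rank ker ∂_2 − rank ∂_3 = (18 − 17) − 0 = 1, and there is no ∂_3, so H_2 ≅ Z.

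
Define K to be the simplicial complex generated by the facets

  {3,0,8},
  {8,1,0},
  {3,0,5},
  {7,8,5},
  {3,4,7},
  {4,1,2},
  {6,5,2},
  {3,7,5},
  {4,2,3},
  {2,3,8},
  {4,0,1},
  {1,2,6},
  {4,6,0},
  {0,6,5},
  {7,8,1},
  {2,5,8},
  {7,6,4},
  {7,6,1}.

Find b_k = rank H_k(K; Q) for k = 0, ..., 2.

b_0 = 1, b_1 = 1, b_2 = 0.

K has 9 vertices, 27 edges, 18 triangles.
rank ∂_0 = 0, rank ∂_1 = 8 ⇒ b_0 = 9 − 0 − 8 = 1; all invariant factors of ∂_1 are 1 so no torsion. So H_0 = Z.
rank ∂_1 = 8, rank ∂_2 = 18 ⇒ b_1 = 27 − 8 − 18 = 1; ∂_2 has invariant factor(s) [2] giving torsion. So H_1 = Z ⊕ Z/2.
rank ∂_2 = 18, rank ∂_3 = 0 ⇒ b_2 = 18 − 18 − 0 = 0. So H_2 = 0.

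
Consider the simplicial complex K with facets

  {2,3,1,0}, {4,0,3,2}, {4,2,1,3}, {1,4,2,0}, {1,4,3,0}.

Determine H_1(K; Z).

We work with the vertex ordering 0 < 1 < 2 < 3 < 4. The simplices of K, each written with vertices in increasing order, are:

  0-simplices (5): [0], [1], [2], [3], [4]
  1-simplices (10): [0,1], [0,2], [0,3], [0,4], [1,2], [1,3], [1,4], [2,3], [2,4], [3,4]
  2-simplices (10): [0,1,2], [0,1,3], [0,1,4], [0,2,3], [0,2,4], [0,3,4], [1,2,3], [1,2,4], [1,3,4], [2,3,4]
  3-simplices (5): [0,1,2,3], [0,1,2,4], [0,1,3,4], [0,2,3,4], [1,2,3,4]

giving chain groups C_0 ≅ Z^5, C_1 ≅ Z^10, C_2 ≅ Z^10, C_3 ≅ Z^5.

Boundary ∂_1: C_1 → C_0 is given by ∂[p,q] = [q] − [p].
The resulting 5×10 matrix has rank 4, and its Smith normal form has invariant factors (1,1,1,1).

Boundary ∂_2: C_2 → C_1 maps a triangle to the signed sum of its edges. For instance
  ∂[1,3,4] = [3,4] − [1,4] + [1,3],
  ∂[0,2,4] = [2,4] − [0,4] + [0,2].
The resulting 10×10 matrix has rank 6, and its Smith normal form has invariant factors (1,1,1,1,1,1).

The boundary map ∂_3: C_3 → C_2 sends each 3-simplex σ to the alternating sum Σ_i (−1)^i (σ with its i-th vertex removed). For instance
  ∂[0,1,2,4] = [1,2,4] − [0,2,4] + [0,1,4] − [0,1,2],
  ∂[1,2,3,4] = [2,3,4] − [1,3,4] + [1,2,4] − [1,2,3].
The 10×5 boundary matrix has rank 4 and Smith normal form diag(1,1,1,1).

Now H_k = ker ∂_k / im ∂_{k+1}, so:

  H_1: rank ker ∂_1 − rank ∂_2 = (10 − 4) − 6 = 0, and the invariant factors of ∂_2 are all 1, so H_1 = 0.

(K is a triangulation of the 3-sphere S^3.)

H_1 ≅ 0.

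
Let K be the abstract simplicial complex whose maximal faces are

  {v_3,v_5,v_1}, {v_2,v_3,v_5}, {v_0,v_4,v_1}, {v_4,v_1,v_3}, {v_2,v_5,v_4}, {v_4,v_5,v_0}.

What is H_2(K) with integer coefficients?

K has 6 vertices, 12 edges, 6 triangles.
rank ∂_2 = 6, rank ∂_3 = 0 ⇒ b_2 = 6 − 6 − 0 = 0. So H_2 = 0.

H_2 ≅ 0.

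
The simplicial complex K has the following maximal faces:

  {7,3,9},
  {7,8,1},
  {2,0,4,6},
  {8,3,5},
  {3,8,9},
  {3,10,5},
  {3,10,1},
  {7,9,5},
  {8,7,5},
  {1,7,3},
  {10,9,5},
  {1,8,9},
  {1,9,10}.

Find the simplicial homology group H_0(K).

H_0 ≅ Z^2.

K has 11 vertices, 24 edges, 16 triangles, 1 3-simplex.
rank ∂_0 = 0, rank ∂_1 = 9 ⇒ b_0 = 11 − 0 − 9 = 2; all invariant factors of ∂_1 are 1 so no torsion. So H_0 = Z^2.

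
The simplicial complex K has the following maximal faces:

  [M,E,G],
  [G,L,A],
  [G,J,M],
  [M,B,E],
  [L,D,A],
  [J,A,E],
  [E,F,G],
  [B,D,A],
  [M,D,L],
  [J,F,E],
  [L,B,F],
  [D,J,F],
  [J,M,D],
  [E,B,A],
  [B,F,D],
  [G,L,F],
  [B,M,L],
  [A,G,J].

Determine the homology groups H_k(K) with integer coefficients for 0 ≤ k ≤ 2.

H_0 = Z,  H_1 = Z ⊕ Z/2Z,  H_2 = 0.

We work with the vertex ordering A < B < D < E < F < G < J < L < M. The simplices of K, each written with vertices in increasing order, are:

  0-simplices (9): A, B, D, E, F, G, J, L, M
  1-simplices (27): AB, AD, AE, AG, AJ, AL, BD, BE, BF, BL, BM, DF, DJ, DL, DM, EF, EG, EJ, EM, FG, FJ, FL, GJ, GL, GM, JM, LM
  2-simplices (18): ABD, ABE, ADL, AEJ, AGJ, AGL, BDF, BEM, BFL, BLM, DFJ, DJM, DLM, EFG, EFJ, EGM, FGL, GJM

Hence C_0 ≅ Z^9, C_1 ≅ Z^27, C_2 ≅ Z^18.

∂_1: C_1 → C_0 is given by ∂[p,q] = [q] − [p].
The resulting 9×27 matrix has rank 8, and its Smith normal form has invariant factors (1,1,1,1,1,1,1,1).

∂_2: C_2 → C_1 maps a triangle to the signed sum of its edges. For instance
  ∂DLM = LM − DM + DL,
  ∂BEM = EM − BM + BE.
The resulting 27×18 matrix has rank 18, and its Smith normal form has invariant factors (1,1,1,1,1,1,1,1,1,1,1,1,1,1,1,1,1,2).

From H_k ≅ ker(∂_k) / im(∂_{k+1}) we obtain:

  H_0: rank C_0 − rank ∂_1 = 9 − 8 = 1, and the invariant factors of ∂_1 are all 1, so H_0 = Z.
  H_1: rank ker ∂_1 − rank ∂_2 = (27 − 8) − 18 = 1, and ∂_2 has invariant factor 2 > 1, so H_1 = Z ⊕ Z/2Z.
  H_2: rank ker ∂_2 − rank ∂_3 = (18 − 18) − 0 = 0, and there is no ∂_3, so H_2 = 0.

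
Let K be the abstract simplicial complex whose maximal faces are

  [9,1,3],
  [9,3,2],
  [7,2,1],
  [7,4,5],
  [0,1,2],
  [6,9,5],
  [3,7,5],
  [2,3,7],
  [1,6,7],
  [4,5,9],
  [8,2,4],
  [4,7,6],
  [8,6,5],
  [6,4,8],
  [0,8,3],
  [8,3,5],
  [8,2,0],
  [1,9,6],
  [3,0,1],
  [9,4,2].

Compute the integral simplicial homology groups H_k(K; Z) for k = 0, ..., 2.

K has 10 vertices, 30 edges, 20 triangles.
rank ∂_0 = 0, rank ∂_1 = 9 ⇒ b_0 = 10 − 0 − 9 = 1; all invariant factors of ∂_1 are 1 so no torsion. So H_0 ≅ Z.
rank ∂_1 = 9, rank ∂_2 = 20 ⇒ b_1 = 30 − 9 − 20 = 1; ∂_2 has invariant factor(s) [2] giving torsion. So H_1 ≅ Z ⊕ Z/2Z.
rank ∂_2 = 20, rank ∂_3 = 0 ⇒ b_2 = 20 − 20 − 0 = 0. So H_2 ≅ 0.

H_0 = Z,  H_1 = Z ⊕ Z/2Z,  H_2 = 0.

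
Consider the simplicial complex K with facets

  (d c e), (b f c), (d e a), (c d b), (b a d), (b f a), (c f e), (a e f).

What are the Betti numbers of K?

Take the total order a < b < c < d < e < f on the vertex set. Then K (dimension 2) consists of the simplices:

  0-simplices (6): a, b, c, d, e, f
  1-simplices (12): ab, ad, ae, af, bc, bd, bf, cd, ce, cf, de, ef
  2-simplices (8): abd, abf, ade, aef, bcd, bcf, cde, cef

so the chain groups are C_0 ≅ Z^6, C_1 ≅ Z^12, C_2 ≅ Z^8.

∂_1: C_1 → C_0 maps an edge to its endpoints' difference, ∂[p,q] = q − p. For instance
  ∂de = e − d.
The 6×12 boundary matrix has rank 5 and Smith normal form diag(1,1,1,1,1).

Boundary ∂_2: C_2 → C_1 acts by ∂[p,q,r] = [q,r] − [p,r] + [p,q]. For instance
  ∂cef = ef − cf + ce,
  ∂aef = ef − af + ae.
This gives a 12×8 integer matrix of rank 7; reducing to Smith normal form yields diagonal entries (1,1,1,1,1,1,1).

From H_k ≅ ker(∂_k) / im(∂_{k+1}) we obtain:

  H_0: rank C_0 − rank ∂_1 = 6 − 5 = 1, and the invariant factors of ∂_1 are all 1, so H_0 = Z.
  H_1: rank ker ∂_1 − rank ∂_2 = (12 − 5) − 7 = 0, and the invariant factors of ∂_2 are all 1, so H_1 = 0.
  H_2: rank ker ∂_2 − rank ∂_3 = (8 − 7) − 0 = 1, and there is no ∂_3, so H_2 = Z.

As a check, the Euler characteristic is 6 − 12 + 8 = 2, which agrees with 1 − 0 + 1 = 2.

Hence the Betti numbers are b_0 = 1, b_1 = 0, b_2 = 1.

b_0 = 1, b_1 = 0, b_2 = 1.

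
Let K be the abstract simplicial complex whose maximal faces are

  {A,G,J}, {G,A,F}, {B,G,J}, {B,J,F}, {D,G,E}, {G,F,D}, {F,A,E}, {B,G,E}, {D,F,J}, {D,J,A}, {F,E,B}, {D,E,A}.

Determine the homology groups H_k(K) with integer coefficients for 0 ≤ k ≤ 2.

Take the total order A < B < D < E < F < G < J on the vertex set. Then K (dimension 2) consists of the simplices:

  0-simplices (7): A, B, D, E, F, G, J
  1-simplices (18): AD, AE, AF, AG, AJ, BE, BF, BG, BJ, DE, DF, DG, DJ, EF, EG, FG, FJ, GJ
  2-simplices (12): ADE, ADJ, AEF, AFG, AGJ, BEF, BEG, BFJ, BGJ, DEG, DFG, DFJ

so the chain groups are C_0 ≅ Z^7, C_1 ≅ Z^18, C_2 ≅ Z^12.

Boundary ∂_1: C_1 → C_0 maps an edge to its endpoints' difference, ∂[p,q] = q − p.
The 7×18 boundary matrix has rank 6 and Smith normal form diag(1,1,1,1,1,1).

Boundary ∂_2: C_2 → C_1 sends each 2-simplex [p,q,r] to [q,r] − [p,r] + [p,q]. For instance
  ∂DFJ = FJ − DJ + DF,
  ∂AFG = FG − AG + AF.
The 18×12 boundary matrix has rank 12 and Smith normal form diag(1,1,1,1,1,1,1,1,1,1,1,2).

Computing H_k = (kernel of ∂_k) / (image of ∂_{k+1}):

  H_0: rank C_0 − rank ∂_1 = 7 − 6 = 1, and the invariant factors of ∂_1 are all 1, so H_0 ≅ Z.
  H_1: rank ker ∂_1 − rank ∂_2 = (18 − 6) − 12 = 0, and ∂_2 has invariant factor 2 > 1, so H_1 ≅ Z_2.
  H_2: rank ker ∂_2 − rank ∂_3 = (12 − 12) − 0 = 0, and there is no ∂_3, so H_2 ≅ 0.

(K is a triangulation of the real projective plane RP^2.)

H_0 = Z,  H_1 = Z_2,  H_2 = 0.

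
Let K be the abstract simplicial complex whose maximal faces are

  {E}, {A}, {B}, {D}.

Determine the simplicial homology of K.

H_0 ≅ Z^4.

Order the vertices as A < B < D < E. Listing each simplex with vertices in this order, K has dimension 0 with simplices:

  0-simplices (4): A, B, D, E

giving chain groups C_0 ≅ Z^4.

Now H_k = ker ∂_k / im ∂_{k+1}, so:

  H_0: rank C_0 − rank ∂_1 = 4 − 0 = 4, and there is no ∂_1, so H_0 ≅ Z^4.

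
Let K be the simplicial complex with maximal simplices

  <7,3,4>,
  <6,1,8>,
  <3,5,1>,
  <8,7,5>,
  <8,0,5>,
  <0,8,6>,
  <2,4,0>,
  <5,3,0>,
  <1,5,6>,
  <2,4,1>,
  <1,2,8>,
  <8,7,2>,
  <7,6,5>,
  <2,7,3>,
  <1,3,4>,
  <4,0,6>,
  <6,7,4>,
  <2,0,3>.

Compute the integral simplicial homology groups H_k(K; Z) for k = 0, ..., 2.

Fix the vertex order 0 < 1 < 2 < 3 < 4 < 5 < 6 < 7 < 8 and write every simplex with vertices in increasing order. Then dim K = 2 and the simplices of K are:

  0-simplices (9): [0], [1], [2], [3], [4], [5], [6], [7], [8]
  1-simplices (27): (27 of them)
  2-simplices (18): [0,2,3], [0,2,4], [0,3,5], [0,4,6], [0,5,8], [0,6,8], [1,2,4], [1,2,8], [1,3,4], [1,3,5], [1,5,6], [1,6,8], [2,3,7], [2,7,8], [3,4,7], [4,6,7], [5,6,7], [5,7,8]

so the chain groups are C_0 ≅ Z^9, C_1 ≅ Z^27, C_2 ≅ Z^18.

∂_1: C_1 → C_0 maps an edge to its endpoints' difference, ∂[p,q] = q − p.
The resulting 9×27 matrix has rank 8, and its Smith normal form has invariant factors (1,1,1,1,1,1,1,1).

Boundary ∂_2: C_2 → C_1 sends each 2-simplex [p,q,r] to [q,r] − [p,r] + [p,q]. For instance
  ∂[0,4,6] = [4,6] − [0,6] + [0,4],
  ∂[0,2,3] = [2,3] − [0,3] + [0,2].
This gives a 27×18 integer matrix of rank 18; reducing to Smith normal form yields diagonal entries (1,1,1,1,1,1,1,1,1,1,1,1,1,1,1,1,1,2).

Now H_k = ker ∂_k / im ∂_{k+1}, so:

  H_0: rank C_0 − rank ∂_1 = 9 − 8 = 1, and the invariant factors of ∂_1 are all 1, so H_0 = Z.
  H_1: rank ker ∂_1 − rank ∂_2 = (27 − 8) − 18 = 1, and ∂_2 has invariant factor 2 > 1, so H_1 = Z × Z/2.
  H_2: rank ker ∂_2 − rank ∂_3 = (18 − 18) − 0 = 0, and there is no ∂_3, so H_2 = 0.

H_0 ≅ Z,  H_1 ≅ Z × Z/2,  H_2 = 0.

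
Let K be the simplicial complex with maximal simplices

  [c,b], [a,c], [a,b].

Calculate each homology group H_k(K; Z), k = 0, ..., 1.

Take the total order a < b < c on the vertex set. Then K (dimension 1) consists of the simplices:

  0-simplices (3): a, b, c
  1-simplices (3): ab, ac, bc

so the chain groups are C_0 ≅ Z^3, C_1 ≅ Z^3.

The boundary map ∂_1: C_1 → C_0 is given by ∂[p,q] = [q] − [p]. For instance
  ∂ab = b − a.
As a 3×3 matrix over Z this has rank 2, with invariant factors (1,1).

Computing H_k = (kernel of ∂_k) / (image of ∂_{k+1}):

  H_0: rank C_0 − rank ∂_1 = 3 − 2 = 1, and the invariant factors of ∂_1 are all 1, so H_0 ≅ Z.
  H_1: rank ker ∂_1 − rank ∂_2 = (3 − 2) − 0 = 1, and there is no ∂_2, so H_1 ≅ Z.

H_0 ≅ Z,  H_1 ≅ Z.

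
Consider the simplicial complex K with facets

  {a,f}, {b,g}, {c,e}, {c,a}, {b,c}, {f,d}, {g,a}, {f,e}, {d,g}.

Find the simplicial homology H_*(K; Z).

Order the vertices as a < b < c < d < e < f < g. Listing each simplex with vertices in this order, K has dimension 1 with simplices:

  0-simplices (7): a, b, c, d, e, f, g
  1-simplices (9): ac, af, ag, bc, bg, ce, df, dg, ef

giving chain groups C_0 ≅ Z^7, C_1 ≅ Z^9.

The boundary map ∂_1: C_1 → C_0 maps an edge to its endpoints' difference, ∂[p,q] = q − p.
The resulting 7×9 matrix has rank 6, and its Smith normal form has invariant factors (1,1,1,1,1,1).

Now H_k = ker ∂_k / im ∂_{k+1}, so:

  H_0: rank C_0 − rank ∂_1 = 7 − 6 = 1, and the invariant factors of ∂_1 are all 1, so H_0 = Z.
  H_1: rank ker ∂_1 − rank ∂_2 = (9 − 6) − 0 = 3, and there is no ∂_2, so H_1 = Z^3.

As a check, the Euler characteristic is 7 − 9 = -2, which agrees with 1 − 3 = -2.

H_0 = Z,  H_1 = Z^3.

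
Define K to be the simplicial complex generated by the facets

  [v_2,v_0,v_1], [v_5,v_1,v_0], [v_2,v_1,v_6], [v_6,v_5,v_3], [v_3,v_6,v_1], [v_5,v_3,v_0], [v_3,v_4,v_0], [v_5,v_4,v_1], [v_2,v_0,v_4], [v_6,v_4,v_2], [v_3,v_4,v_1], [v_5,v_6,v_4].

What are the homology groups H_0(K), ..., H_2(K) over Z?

H_0 ≅ Z,  H_1 ≅ Z/2Z,  H_2 = 0.

Order the vertices as v_0 < v_1 < v_2 < v_3 < v_4 < v_5 < v_6. Listing each simplex with vertices in this order, K has dimension 2 with simplices:

  0-simplices (7): [v_0], [v_1], [v_2], [v_3], [v_4], [v_5], [v_6]
  1-simplices (18): (18 of them)
  2-simplices (12): (12 of them)

Hence C_0 ≅ Z^7, C_1 ≅ Z^18, C_2 ≅ Z^12.

The boundary map ∂_1: C_1 → C_0 is given by ∂[p,q] = [q] − [p]. For instance
  ∂[v_4,v_5] = [v_5] − [v_4].
As a 7×18 matrix over Z this has rank 6, with invariant factors (1,1,1,1,1,1).

The boundary map ∂_2: C_2 → C_1 maps a triangle to the signed sum of its edges. For instance
  ∂[v_0,v_1,v_2] = [v_1,v_2] − [v_0,v_2] + [v_0,v_1],
  ∂[v_1,v_3,v_4] = [v_3,v_4] − [v_1,v_4] + [v_1,v_3].
This gives a 18×12 integer matrix of rank 12; reducing to Smith normal form yields diagonal entries (1,1,1,1,1,1,1,1,1,1,1,2).

Now H_k = ker ∂_k / im ∂_{k+1}, so:

  H_0: rank C_0 − rank ∂_1 = 7 − 6 = 1, and the invariant factors of ∂_1 are all 1, so H_0 ≅ Z.
  H_1: rank ker ∂_1 − rank ∂_2 = (18 − 6) − 12 = 0, and ∂_2 has invariant factor 2 > 1, so H_1 ≅ Z/2Z.
  H_2: rank ker ∂_2 − rank ∂_3 = (12 − 12) − 0 = 0, and there is no ∂_3, so H_2 ≅ 0.

As a check, the Euler characteristic is 7 − 18 + 12 = 1, which agrees with 1 − 0 + 0 = 1.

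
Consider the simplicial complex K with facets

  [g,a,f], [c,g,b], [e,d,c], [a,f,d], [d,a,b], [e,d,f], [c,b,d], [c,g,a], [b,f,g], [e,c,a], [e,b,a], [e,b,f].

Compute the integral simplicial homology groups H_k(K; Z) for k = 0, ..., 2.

H_0 ≅ Z,  H_1 ≅ Z/2Z,  H_2 = 0.

Order the vertices as a < b < c < d < e < f < g. Listing each simplex with vertices in this order, K has dimension 2 with simplices:

  0-simplices (7): a, b, c, d, e, f, g
  1-simplices (18): ab, ac, ad, ae, af, ag, bc, bd, be, bf, bg, cd, ce, cg, de, df, ef, fg
  2-simplices (12): abd, abe, ace, acg, adf, afg, bcd, bcg, bef, bfg, cde, def

giving chain groups C_0 ≅ Z^7, C_1 ≅ Z^18, C_2 ≅ Z^12.

∂_1: C_1 → C_0 sends each edge [p,q] (with p < q) to q − p.
The resulting 7×18 matrix has rank 6, and its Smith normal form has invariant factors (1,1,1,1,1,1).

Boundary ∂_2: C_2 → C_1 acts by ∂[p,q,r] = [q,r] − [p,r] + [p,q]. For instance
  ∂afg = fg − ag + af,
  ∂abd = bd − ad + ab.
The 18×12 boundary matrix has rank 12 and Smith normal form diag(1,1,1,1,1,1,1,1,1,1,1,2).

Computing H_k = (kernel of ∂_k) / (image of ∂_{k+1}):

  H_0: rank C_0 − rank ∂_1 = 7 − 6 = 1, and the invariant factors of ∂_1 are all 1, so H_0 ≅ Z.
  H_1: rank ker ∂_1 − rank ∂_2 = (18 − 6) − 12 = 0, and ∂_2 has invariant factor 2 > 1, so H_1 ≅ Z/2Z.
  H_2: rank ker ∂_2 − rank ∂_3 = (12 − 12) − 0 = 0, and there is no ∂_3, so H_2 ≅ 0.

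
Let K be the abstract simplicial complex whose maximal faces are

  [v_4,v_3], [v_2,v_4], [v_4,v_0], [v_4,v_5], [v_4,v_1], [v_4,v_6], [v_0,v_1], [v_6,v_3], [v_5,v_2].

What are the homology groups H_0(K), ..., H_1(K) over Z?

Fix the vertex order v_0 < v_1 < v_2 < v_3 < v_4 < v_5 < v_6 and write every simplex with vertices in increasing order. Then dim K = 1 and the simplices of K are:

  0-simplices (7): [v_0], [v_1], [v_2], [v_3], [v_4], [v_5], [v_6]
  1-simplices (9): [v_0,v_1], [v_0,v_4], [v_1,v_4], [v_2,v_4], [v_2,v_5], [v_3,v_4], [v_3,v_6], [v_4,v_5], [v_4,v_6]

Hence C_0 ≅ Z^7, C_1 ≅ Z^9.

∂_1: C_1 → C_0 maps an edge to its endpoints' difference, ∂[p,q] = q − p. For instance
  ∂[v_1,v_4] = [v_4] − [v_1].
As a 7×9 matrix over Z this has rank 6, with invariant factors (1,1,1,1,1,1).

Now H_k = ker ∂_k / im ∂_{k+1}, so:

  H_0: rank C_0 − rank ∂_1 = 7 − 6 = 1, and the invariant factors of ∂_1 are all 1, so H_0 ≅ Z.
  H_1: rank ker ∂_1 − rank ∂_2 = (9 − 6) − 0 = 3, and there is no ∂_2, so H_1 ≅ Z^3.

As a check, the Euler characteristic is 7 − 9 = -2, which agrees with 1 − 3 = -2.
(K is a triangulation of a wedge of 3 circles.)

H_0 = Z,  H_1 = Z^3.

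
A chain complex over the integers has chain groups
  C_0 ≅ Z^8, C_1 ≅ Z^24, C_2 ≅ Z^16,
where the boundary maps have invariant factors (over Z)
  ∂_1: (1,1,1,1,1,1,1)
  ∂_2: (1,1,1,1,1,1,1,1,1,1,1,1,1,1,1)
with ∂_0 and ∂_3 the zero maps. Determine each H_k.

H_0: b_0 = 8 − 0 − 7 = 1; torsion from ∂_1 factors > 1: none. So H_0 ≅ Z.
H_1: b_1 = 24 − 7 − 15 = 2; torsion from ∂_2 factors > 1: none. So H_1 ≅ Z^2.
H_2: b_2 = 16 − 15 − 0 = 1; torsion from ∂_3 factors > 1: none. So H_2 ≅ Z.

H_0 ≅ Z,  H_1 ≅ Z^2,  H_2 ≅ Z.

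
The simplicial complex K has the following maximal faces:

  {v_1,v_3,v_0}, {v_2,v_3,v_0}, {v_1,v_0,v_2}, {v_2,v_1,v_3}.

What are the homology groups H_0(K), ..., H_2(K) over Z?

Order the vertices as v_0 < v_1 < v_2 < v_3. Listing each simplex with vertices in this order, K has dimension 2 with simplices:

  0-simplices (4): [v_0], [v_1], [v_2], [v_3]
  1-simplices (6): [v_0,v_1], [v_0,v_2], [v_0,v_3], [v_1,v_2], [v_1,v_3], [v_2,v_3]
  2-simplices (4): [v_0,v_1,v_2], [v_0,v_1,v_3], [v_0,v_2,v_3], [v_1,v_2,v_3]

Hence C_0 ≅ Z^4, C_1 ≅ Z^6, C_2 ≅ Z^4.

The boundary map ∂_1: C_1 → C_0 is given by ∂[p,q] = [q] − [p].
The resulting 4×6 matrix has rank 3, and its Smith normal form has invariant factors (1,1,1).

∂_2: C_2 → C_1 acts by ∂[p,q,r] = [q,r] − [p,r] + [p,q]. For instance
  ∂[v_0,v_1,v_2] = [v_1,v_2] − [v_0,v_2] + [v_0,v_1],
  ∂[v_1,v_2,v_3] = [v_2,v_3] − [v_1,v_3] + [v_1,v_2].
As a 6×4 matrix over Z this has rank 3, with invariant factors (1,1,1).

Computing H_k = (kernel of ∂_k) / (image of ∂_{k+1}):

  H_0: rank C_0 − rank ∂_1 = 4 − 3 = 1, and the invariant factors of ∂_1 are all 1, so H_0 ≅ Z.
  H_1: rank ker ∂_1 − rank ∂_2 = (6 − 3) − 3 = 0, and the invariant factors of ∂_2 are all 1, so H_1 ≅ 0.
  H_2: rank ker ∂_2 − rank ∂_3 = (4 − 3) − 0 = 1, and there is no ∂_3, so H_2 ≅ Z.

H_0 = Z,  H_1 = 0,  H_2 = Z.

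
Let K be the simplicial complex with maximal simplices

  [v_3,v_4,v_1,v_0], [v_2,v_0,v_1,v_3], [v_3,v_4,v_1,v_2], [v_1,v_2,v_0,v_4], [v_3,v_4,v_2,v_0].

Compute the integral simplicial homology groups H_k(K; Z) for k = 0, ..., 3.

H_0 ≅ Z,  H_1 = 0,  H_2 = 0,  H_3 ≅ Z.

Fix the vertex order v_0 < v_1 < v_2 < v_3 < v_4 and write every simplex with vertices in increasing order. Then dim K = 3 and the simplices of K are:

  0-simplices (5): [v_0], [v_1], [v_2], [v_3], [v_4]
  1-simplices (10): [v_0,v_1], [v_0,v_2], [v_0,v_3], [v_0,v_4], [v_1,v_2], [v_1,v_3], [v_1,v_4], [v_2,v_3], [v_2,v_4], [v_3,v_4]
  2-simplices (10): [v_0,v_1,v_2], [v_0,v_1,v_3], [v_0,v_1,v_4], [v_0,v_2,v_3], [v_0,v_2,v_4], [v_0,v_3,v_4], [v_1,v_2,v_3], [v_1,v_2,v_4], [v_1,v_3,v_4], [v_2,v_3,v_4]
  3-simplices (5): [v_0,v_1,v_2,v_3], [v_0,v_1,v_2,v_4], [v_0,v_1,v_3,v_4], [v_0,v_2,v_3,v_4], [v_1,v_2,v_3,v_4]

so the chain groups are C_0 ≅ Z^5, C_1 ≅ Z^10, C_2 ≅ Z^10, C_3 ≅ Z^5.

Boundary ∂_1: C_1 → C_0 is given by ∂[p,q] = [q] − [p]. For instance
  ∂[v_1,v_2] = [v_2] − [v_1].
This gives a 5×10 integer matrix of rank 4; reducing to Smith normal form yields diagonal entries (1,1,1,1).

The boundary map ∂_2: C_2 → C_1 acts by ∂[p,q,r] = [q,r] − [p,r] + [p,q]. For instance
  ∂[v_0,v_3,v_4] = [v_3,v_4] − [v_0,v_4] + [v_0,v_3],
  ∂[v_0,v_2,v_4] = [v_2,v_4] − [v_0,v_4] + [v_0,v_2].
This gives a 10×10 integer matrix of rank 6; reducing to Smith normal form yields diagonal entries (1,1,1,1,1,1).

∂_3: C_3 → C_2 sends each 3-simplex σ to the alternating sum Σ_i (−1)^i (σ with its i-th vertex removed). For instance
  ∂[v_0,v_1,v_2,v_4] = [v_1,v_2,v_4] − [v_0,v_2,v_4] + [v_0,v_1,v_4] − [v_0,v_1,v_2],
  ∂[v_0,v_1,v_3,v_4] = [v_1,v_3,v_4] − [v_0,v_3,v_4] + [v_0,v_1,v_4] − [v_0,v_1,v_3].
The 10×5 boundary matrix has rank 4 and Smith normal form diag(1,1,1,1).

Computing H_k = (kernel of ∂_k) / (image of ∂_{k+1}):

  H_0: rank C_0 − rank ∂_1 = 5 − 4 = 1, and the invariant factors of ∂_1 are all 1, so H_0 = Z.
  H_1: rank ker ∂_1 − rank ∂_2 = (10 − 4) − 6 = 0, and the invariant factors of ∂_2 are all 1, so H_1 = 0.
  H_2: rank ker ∂_2 − rank ∂_3 = (10 − 6) − 4 = 0, and the invariant factors of ∂_3 are all 1, so H_2 = 0.
  H_3: rank ker ∂_3 − rank ∂_4 = (5 − 4) − 0 = 1, and there is no ∂_4, so H_3 = Z.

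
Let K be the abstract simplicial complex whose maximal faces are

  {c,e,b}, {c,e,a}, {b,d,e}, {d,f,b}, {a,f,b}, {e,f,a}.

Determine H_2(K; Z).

H_2 ≅ 0.

Take the total order a < b < c < d < e < f on the vertex set. Then K (dimension 2) consists of the simplices:

  0-simplices (6): a, b, c, d, e, f
  1-simplices (12): ab, ac, ae, af, bc, bd, be, bf, ce, de, df, ef
  2-simplices (6): abf, ace, aef, bce, bde, bdf

so the chain groups are C_0 ≅ Z^6, C_1 ≅ Z^12, C_2 ≅ Z^6.

Boundary ∂_1: C_1 → C_0 is given by ∂[p,q] = [q] − [p].
The resulting 6×12 matrix has rank 5, and its Smith normal form has invariant factors (1,1,1,1,1).

The boundary map ∂_2: C_2 → C_1 sends each 2-simplex [p,q,r] to [q,r] − [p,r] + [p,q]. For instance
  ∂abf = bf − af + ab,
  ∂bdf = df − bf + bd.
The resulting 12×6 matrix has rank 6, and its Smith normal form has invariant factors (1,1,1,1,1,1).

Now H_k = ker ∂_k / im ∂_{k+1}, so:

  H_2: rank ker ∂_2 − rank ∂_3 = (6 − 6) − 0 = 0, and there is no ∂_3, so H_2 = 0.

(K is a triangulation of the cylinder S^1 x I.)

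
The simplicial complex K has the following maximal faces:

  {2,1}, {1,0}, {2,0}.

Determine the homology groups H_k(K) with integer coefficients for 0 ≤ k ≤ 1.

H_0 ≅ Z,  H_1 ≅ Z.

Take the total order 0 < 1 < 2 on the vertex set. Then K (dimension 1) consists of the simplices:

  0-simplices (3): [0], [1], [2]
  1-simplices (3): [0,1], [0,2], [1,2]

giving chain groups C_0 ≅ Z^3, C_1 ≅ Z^3.

∂_1: C_1 → C_0 maps an edge to its endpoints' difference, ∂[p,q] = q − p. For instance
  ∂[0,1] = [1] − [0].
As a 3×3 matrix over Z this has rank 2, with invariant factors (1,1).

From H_k ≅ ker(∂_k) / im(∂_{k+1}) we obtain:

  H_0: rank C_0 − rank ∂_1 = 3 − 2 = 1, and the invariant factors of ∂_1 are all 1, so H_0 ≅ Z.
  H_1: rank ker ∂_1 − rank ∂_2 = (3 − 2) − 0 = 1, and there is no ∂_2, so H_1 ≅ Z.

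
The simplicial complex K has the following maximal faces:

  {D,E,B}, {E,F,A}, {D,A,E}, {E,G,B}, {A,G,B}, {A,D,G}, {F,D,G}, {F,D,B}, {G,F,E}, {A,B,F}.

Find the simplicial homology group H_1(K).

We work with the vertex ordering A < B < D < E < F < G. The simplices of K, each written with vertices in increasing order, are:

  0-simplices (6): A, B, D, E, F, G
  1-simplices (15): AB, AD, AE, AF, AG, BD, BE, BF, BG, DE, DF, DG, EF, EG, FG
  2-simplices (10): ABF, ABG, ADE, ADG, AEF, BDE, BDF, BEG, DFG, EFG

giving chain groups C_0 ≅ Z^6, C_1 ≅ Z^15, C_2 ≅ Z^10.

∂_1: C_1 → C_0 is given by ∂[p,q] = [q] − [p]. For instance
  ∂AF = F − A.
As a 6×15 matrix over Z this has rank 5, with invariant factors (1,1,1,1,1).

Boundary ∂_2: C_2 → C_1 sends each 2-simplex [p,q,r] to [q,r] − [p,r] + [p,q]. For instance
  ∂DFG = FG − DG + DF,
  ∂BDE = DE − BE + BD.
As a 15×10 matrix over Z this has rank 10, with invariant factors (1,1,1,1,1,1,1,1,1,2).

Now H_k = ker ∂_k / im ∂_{k+1}, so:

  H_1: rank ker ∂_1 − rank ∂_2 = (15 − 5) − 10 = 0, and ∂_2 has invariant factor 2 > 1, so H_1 ≅ Z/2Z.

(K is a triangulation of the real projective plane RP^2.)

H_1 ≅ Z/2Z.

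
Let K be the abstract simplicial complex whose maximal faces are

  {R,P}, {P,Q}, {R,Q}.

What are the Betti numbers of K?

b_0 = 1, b_1 = 1.

We work with the vertex ordering P < Q < R. The simplices of K, each written with vertices in increasing order, are:

  0-simplices (3): P, Q, R
  1-simplices (3): PQ, PR, QR

Hence C_0 ≅ Z^3, C_1 ≅ Z^3.

∂_1: C_1 → C_0 is given by ∂[p,q] = [q] − [p]. For instance
  ∂PQ = Q − P.
This gives a 3×3 integer matrix of rank 2; reducing to Smith normal form yields diagonal entries (1,1).

Reading off H_k = ker ∂_k / im ∂_{k+1}:

  H_0: rank C_0 − rank ∂_1 = 3 − 2 = 1, and the invariant factors of ∂_1 are all 1, so H_0 ≅ Z.
  H_1: rank ker ∂_1 − rank ∂_2 = (3 − 2) − 0 = 1, and there is no ∂_2, so H_1 ≅ Z.

As a check, the Euler characteristic is 3 − 3 = 0, which agrees with 1 − 1 = 0.

Hence the Betti numbers are b_0 = 1, b_1 = 1.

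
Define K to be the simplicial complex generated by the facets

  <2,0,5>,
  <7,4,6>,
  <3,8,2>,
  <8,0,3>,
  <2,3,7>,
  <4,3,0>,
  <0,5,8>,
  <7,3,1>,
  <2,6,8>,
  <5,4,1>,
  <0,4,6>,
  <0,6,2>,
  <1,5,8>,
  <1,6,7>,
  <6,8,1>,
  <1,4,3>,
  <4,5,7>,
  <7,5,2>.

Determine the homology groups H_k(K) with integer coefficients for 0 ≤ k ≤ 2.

H_0 ≅ Z,  H_1 ≅ Z ⊕ Z_2,  H_2 = 0.

Take the total order 0 < 1 < 2 < 3 < 4 < 5 < 6 < 7 < 8 on the vertex set. Then K (dimension 2) consists of the simplices:

  0-simplices (9): [0], [1], [2], [3], [4], [5], [6], [7], [8]
  1-simplices (27): (27 of them)
  2-simplices (18): [0,2,5], [0,2,6], [0,3,4], [0,3,8], [0,4,6], [0,5,8], [1,3,4], [1,3,7], [1,4,5], [1,5,8], [1,6,7], [1,6,8], [2,3,7], [2,3,8], [2,5,7], [2,6,8], [4,5,7], [4,6,7]

so the chain groups are C_0 ≅ Z^9, C_1 ≅ Z^27, C_2 ≅ Z^18.

Boundary ∂_1: C_1 → C_0 sends each edge [p,q] (with p < q) to q − p. For instance
  ∂[1,6] = [6] − [1].
The resulting 9×27 matrix has rank 8, and its Smith normal form has invariant factors (1,1,1,1,1,1,1,1).

∂_2: C_2 → C_1 sends each 2-simplex [p,q,r] to [q,r] − [p,r] + [p,q]. For instance
  ∂[0,3,8] = [3,8] − [0,8] + [0,3],
  ∂[0,3,4] = [3,4] − [0,4] + [0,3].
This gives a 27×18 integer matrix of rank 18; reducing to Smith normal form yields diagonal entries (1,1,1,1,1,1,1,1,1,1,1,1,1,1,1,1,1,2).

From H_k ≅ ker(∂_k) / im(∂_{k+1}) we obtain:

  H_0: rank C_0 − rank ∂_1 = 9 − 8 = 1, and the invariant factors of ∂_1 are all 1, so H_0 ≅ Z.
  H_1: rank ker ∂_1 − rank ∂_2 = (27 − 8) − 18 = 1, and ∂_2 has invariant factor 2 > 1, so H_1 ≅ Z ⊕ Z_2.
  H_2: rank ker ∂_2 − rank ∂_3 = (18 − 18) − 0 = 0, and there is no ∂_3, so H_2 ≅ 0.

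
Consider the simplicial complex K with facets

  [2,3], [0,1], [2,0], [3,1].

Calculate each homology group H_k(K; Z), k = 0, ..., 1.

Take the total order 0 < 1 < 2 < 3 on the vertex set. Then K (dimension 1) consists of the simplices:

  0-simplices (4): [0], [1], [2], [3]
  1-simplices (4): [0,1], [0,2], [1,3], [2,3]

so the chain groups are C_0 ≅ Z^4, C_1 ≅ Z^4.

Boundary ∂_1: C_1 → C_0 is given by ∂[p,q] = [q] − [p].
The 4×4 boundary matrix has rank 3 and Smith normal form diag(1,1,1).

Computing H_k = (kernel of ∂_k) / (image of ∂_{k+1}):

  H_0: rank C_0 − rank ∂_1 = 4 − 3 = 1, and the invariant factors of ∂_1 are all 1, so H_0 = Z.
  H_1: rank ker ∂_1 − rank ∂_2 = (4 − 3) − 0 = 1, and there is no ∂_2, so H_1 = Z.

H_0 ≅ Z,  H_1 ≅ Z.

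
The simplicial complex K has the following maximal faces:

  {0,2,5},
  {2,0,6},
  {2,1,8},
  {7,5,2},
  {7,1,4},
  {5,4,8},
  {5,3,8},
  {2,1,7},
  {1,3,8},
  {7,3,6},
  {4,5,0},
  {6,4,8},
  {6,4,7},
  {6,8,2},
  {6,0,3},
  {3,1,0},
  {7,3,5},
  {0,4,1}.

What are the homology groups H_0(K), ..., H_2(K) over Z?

H_0 = Z,  H_1 = Z^2,  H_2 = Z.

Take the total order 0 < 1 < 2 < 3 < 4 < 5 < 6 < 7 < 8 on the vertex set. Then K (dimension 2) consists of the simplices:

  0-simplices (9): [0], [1], [2], [3], [4], [5], [6], [7], [8]
  1-simplices (27): (27 of them)
  2-simplices (18): [0,1,3], [0,1,4], [0,2,5], [0,2,6], [0,3,6], [0,4,5], [1,2,7], [1,2,8], [1,3,8], [1,4,7], [2,5,7], [2,6,8], [3,5,7], [3,5,8], [3,6,7], [4,5,8], [4,6,7], [4,6,8]

Hence C_0 ≅ Z^9, C_1 ≅ Z^27, C_2 ≅ Z^18.

Boundary ∂_1: C_1 → C_0 is given by ∂[p,q] = [q] − [p]. For instance
  ∂[2,6] = [6] − [2].
This gives a 9×27 integer matrix of rank 8; reducing to Smith normal form yields diagonal entries (1,1,1,1,1,1,1,1).

∂_2: C_2 → C_1 acts by ∂[p,q,r] = [q,r] − [p,r] + [p,q]. For instance
  ∂[1,2,7] = [2,7] − [1,7] + [1,2],
  ∂[1,4,7] = [4,7] − [1,7] + [1,4].
This gives a 27×18 integer matrix of rank 17; reducing to Smith normal form yields diagonal entries (1,1,1,1,1,1,1,1,1,1,1,1,1,1,1,1,1).

Now H_k = ker ∂_k / im ∂_{k+1}, so:

  H_0: rank C_0 − rank ∂_1 = 9 − 8 = 1, and the invariant factors of ∂_1 are all 1, so H_0 = Z.
  H_1: rank ker ∂_1 − rank ∂_2 = (27 − 8) − 17 = 2, and the invariant factors of ∂_2 are all 1, so H_1 = Z^2.
  H_2: rank ker ∂_2 − rank ∂_3 = (18 − 17) − 0 = 1, and there is no ∂_3, so H_2 = Z.

(K is a triangulation of the torus T^2.)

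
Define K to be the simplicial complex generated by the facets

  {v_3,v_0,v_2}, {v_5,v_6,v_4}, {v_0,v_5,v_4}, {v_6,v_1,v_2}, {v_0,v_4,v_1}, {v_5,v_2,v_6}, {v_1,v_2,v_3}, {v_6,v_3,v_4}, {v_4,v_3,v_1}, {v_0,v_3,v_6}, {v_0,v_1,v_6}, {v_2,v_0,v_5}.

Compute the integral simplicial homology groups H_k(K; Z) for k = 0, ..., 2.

Order the vertices as v_0 < v_1 < v_2 < v_3 < v_4 < v_5 < v_6. Listing each simplex with vertices in this order, K has dimension 2 with simplices:

  0-simplices (7): [v_0], [v_1], [v_2], [v_3], [v_4], [v_5], [v_6]
  1-simplices (18): (18 of them)
  2-simplices (12): (12 of them)

so the chain groups are C_0 ≅ Z^7, C_1 ≅ Z^18, C_2 ≅ Z^12.

∂_1: C_1 → C_0 sends each edge [p,q] (with p < q) to q − p.
As a 7×18 matrix over Z this has rank 6, with invariant factors (1,1,1,1,1,1).

Boundary ∂_2: C_2 → C_1 acts by ∂[p,q,r] = [q,r] − [p,r] + [p,q]. For instance
  ∂[v_1,v_3,v_4] = [v_3,v_4] − [v_1,v_4] + [v_1,v_3],
  ∂[v_0,v_4,v_5] = [v_4,v_5] − [v_0,v_5] + [v_0,v_4].
The 18×12 boundary matrix has rank 12 and Smith normal form diag(1,1,1,1,1,1,1,1,1,1,1,2).

From H_k ≅ ker(∂_k) / im(∂_{k+1}) we obtain:

  H_0: rank C_0 − rank ∂_1 = 7 − 6 = 1, and the invariant factors of ∂_1 are all 1, so H_0 ≅ Z.
  H_1: rank ker ∂_1 − rank ∂_2 = (18 − 6) − 12 = 0, and ∂_2 has invariant factor 2 > 1, so H_1 ≅ Z/2Z.
  H_2: rank ker ∂_2 − rank ∂_3 = (12 − 12) − 0 = 0, and there is no ∂_3, so H_2 ≅ 0.

(K is a triangulation of the real projective plane RP^2.)

H_0 ≅ Z,  H_1 ≅ Z/2Z,  H_2 = 0.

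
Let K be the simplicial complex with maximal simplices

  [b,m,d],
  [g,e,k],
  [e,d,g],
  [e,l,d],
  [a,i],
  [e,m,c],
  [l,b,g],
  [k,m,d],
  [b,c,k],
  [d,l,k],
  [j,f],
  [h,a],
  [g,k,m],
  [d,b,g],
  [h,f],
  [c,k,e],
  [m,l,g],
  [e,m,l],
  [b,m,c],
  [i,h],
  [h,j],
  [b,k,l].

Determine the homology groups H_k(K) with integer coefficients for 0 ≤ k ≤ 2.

We work with the vertex ordering a < b < c < d < e < f < g < h < i < j < k < l < m. The simplices of K, each written with vertices in increasing order, are:

  0-simplices (13): a, b, c, d, e, f, g, h, i, j, k, l, m
  1-simplices (30): ah, ai, bc, bd, bg, bk, bl, bm, ce, ck, cm, de, dg, dk, dl, dm, eg, ek, el, em, fh, fj, gk, gl, gm, hi, hj, kl, km, lm
  2-simplices (16): bck, bcm, bdg, bdm, bgl, bkl, cek, cem, deg, del, dkl, dkm, egk, elm, gkm, glm

Hence C_0 ≅ Z^13, C_1 ≅ Z^30, C_2 ≅ Z^16.

∂_1: C_1 → C_0 sends each edge [p,q] (with p < q) to q − p. For instance
  ∂ce = e − c.
This gives a 13×30 integer matrix of rank 11; reducing to Smith normal form yields diagonal entries (1,1,1,1,1,1,1,1,1,1,1).

The boundary map ∂_2: C_2 → C_1 sends each 2-simplex [p,q,r] to [q,r] − [p,r] + [p,q]. For instance
  ∂bdg = dg − bg + bd,
  ∂egk = gk − ek + eg.
This gives a 30×16 integer matrix of rank 15; reducing to Smith normal form yields diagonal entries (1,1,1,1,1,1,1,1,1,1,1,1,1,1,1).

Now H_k = ker ∂_k / im ∂_{k+1}, so:

  H_0: rank C_0 − rank ∂_1 = 13 − 11 = 2, and the invariant factors of ∂_1 are all 1, so H_0 = Z^2.
  H_1: rank ker ∂_1 − rank ∂_2 = (30 − 11) − 15 = 4, and the invariant factors of ∂_2 are all 1, so H_1 = Z^4.
  H_2: rank ker ∂_2 − rank ∂_3 = (16 − 15) − 0 = 1, and there is no ∂_3, so H_2 = Z.

(K is a triangulation of the disjoint union of the torus T^2 and a wedge of 2 circles.)

H_0 = Z^2,  H_1 = Z^4,  H_2 = Z.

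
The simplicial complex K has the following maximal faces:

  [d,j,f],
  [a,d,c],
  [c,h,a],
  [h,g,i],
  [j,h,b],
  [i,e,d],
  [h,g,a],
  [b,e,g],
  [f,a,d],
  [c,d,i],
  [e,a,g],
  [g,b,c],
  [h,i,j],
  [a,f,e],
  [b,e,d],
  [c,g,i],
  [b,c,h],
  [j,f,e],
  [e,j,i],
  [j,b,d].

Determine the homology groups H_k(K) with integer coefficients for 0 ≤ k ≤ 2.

H_0 ≅ Z,  H_1 ≅ Z ⊕ Z/2,  H_2 = 0.

Take the total order a < b < c < d < e < f < g < h < i < j on the vertex set. Then K (dimension 2) consists of the simplices:

  0-simplices (10): a, b, c, d, e, f, g, h, i, j
  1-simplices (30): ac, ad, ae, af, ag, ah, bc, bd, be, bg, bh, bj, cd, cg, ch, ci, de, df, di, dj, ef, eg, ei, ej, fj, gh, gi, hi, hj, ij
  2-simplices (20): acd, ach, adf, aef, aeg, agh, bcg, bch, bde, bdj, beg, bhj, cdi, cgi, dei, dfj, efj, eij, ghi, hij

so the chain groups are C_0 ≅ Z^10, C_1 ≅ Z^30, C_2 ≅ Z^20.

∂_1: C_1 → C_0 sends each edge [p,q] (with p < q) to q − p. For instance
  ∂cg = g − c.
The 10×30 boundary matrix has rank 9 and Smith normal form diag(1,1,1,1,1,1,1,1,1).

The boundary map ∂_2: C_2 → C_1 sends each 2-simplex [p,q,r] to [q,r] − [p,r] + [p,q]. For instance
  ∂adf = df − af + ad,
  ∂beg = eg − bg + be.
The 30×20 boundary matrix has rank 20 and Smith normal form diag(1,1,1,1,1,1,1,1,1,1,1,1,1,1,1,1,1,1,1,2).

Computing H_k = (kernel of ∂_k) / (image of ∂_{k+1}):

  H_0: rank C_0 − rank ∂_1 = 10 − 9 = 1, and the invariant factors of ∂_1 are all 1, so H_0 ≅ Z.
  H_1: rank ker ∂_1 − rank ∂_2 = (30 − 9) − 20 = 1, and ∂_2 has invariant factor 2 > 1, so H_1 ≅ Z ⊕ Z/2.
  H_2: rank ker ∂_2 − rank ∂_3 = (20 − 20) − 0 = 0, and there is no ∂_3, so H_2 ≅ 0.

(K is a triangulation of the Klein bottle.)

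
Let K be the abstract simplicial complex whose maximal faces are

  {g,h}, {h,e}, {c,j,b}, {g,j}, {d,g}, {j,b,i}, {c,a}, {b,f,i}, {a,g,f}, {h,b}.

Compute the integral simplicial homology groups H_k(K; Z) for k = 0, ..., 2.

H_0 = Z,  H_1 = Z^3,  H_2 = 0.

We work with the vertex ordering a < b < c < d < e < f < g < h < i < j. The simplices of K, each written with vertices in increasing order, are:

  0-simplices (10): a, b, c, d, e, f, g, h, i, j
  1-simplices (16): ac, af, ag, bc, bf, bh, bi, bj, cj, dg, eh, fg, fi, gh, gj, ij
  2-simplices (4): afg, bcj, bfi, bij

Hence C_0 ≅ Z^10, C_1 ≅ Z^16, C_2 ≅ Z^4.

The boundary map ∂_1: C_1 → C_0 sends each edge [p,q] (with p < q) to q − p. For instance
  ∂dg = g − d.
The resulting 10×16 matrix has rank 9, and its Smith normal form has invariant factors (1,1,1,1,1,1,1,1,1).

The boundary map ∂_2: C_2 → C_1 maps a triangle to the signed sum of its edges. For instance
  ∂bij = ij − bj + bi,
  ∂bcj = cj − bj + bc.
This gives a 16×4 integer matrix of rank 4; reducing to Smith normal form yields diagonal entries (1,1,1,1).

Reading off H_k = ker ∂_k / im ∂_{k+1}:

  H_0: rank C_0 − rank ∂_1 = 10 − 9 = 1, and the invariant factors of ∂_1 are all 1, so H_0 = Z.
  H_1: rank ker ∂_1 − rank ∂_2 = (16 − 9) − 4 = 3, and the invariant factors of ∂_2 are all 1, so H_1 = Z^3.
  H_2: rank ker ∂_2 − rank ∂_3 = (4 − 4) − 0 = 0, and there is no ∂_3, so H_2 = 0.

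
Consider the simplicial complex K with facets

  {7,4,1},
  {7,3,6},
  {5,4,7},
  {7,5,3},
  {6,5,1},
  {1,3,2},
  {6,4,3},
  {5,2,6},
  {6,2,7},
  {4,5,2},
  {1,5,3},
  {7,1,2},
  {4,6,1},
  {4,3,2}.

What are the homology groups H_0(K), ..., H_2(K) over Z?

H_0 = Z,  H_1 = Z^2,  H_2 = Z.

Order the vertices as 1 < 2 < 3 < 4 < 5 < 6 < 7. Listing each simplex with vertices in this order, K has dimension 2 with simplices:

  0-simplices (7): [1], [2], [3], [4], [5], [6], [7]
  1-simplices (21): [1,2], [1,3], [1,4], [1,5], [1,6], [1,7], [2,3], [2,4], [2,5], [2,6], [2,7], [3,4], [3,5], [3,6], [3,7], [4,5], [4,6], [4,7], [5,6], [5,7], [6,7]
  2-simplices (14): [1,2,3], [1,2,7], [1,3,5], [1,4,6], [1,4,7], [1,5,6], [2,3,4], [2,4,5], [2,5,6], [2,6,7], [3,4,6], [3,5,7], [3,6,7], [4,5,7]

giving chain groups C_0 ≅ Z^7, C_1 ≅ Z^21, C_2 ≅ Z^14.

∂_1: C_1 → C_0 maps an edge to its endpoints' difference, ∂[p,q] = q − p.
The resulting 7×21 matrix has rank 6, and its Smith normal form has invariant factors (1,1,1,1,1,1).

The boundary map ∂_2: C_2 → C_1 sends each 2-simplex [p,q,r] to [q,r] − [p,r] + [p,q]. For instance
  ∂[2,4,5] = [4,5] − [2,5] + [2,4],
  ∂[1,2,3] = [2,3] − [1,3] + [1,2].
The 21×14 boundary matrix has rank 13 and Smith normal form diag(1,1,1,1,1,1,1,1,1,1,1,1,1).

Reading off H_k = ker ∂_k / im ∂_{k+1}:

  H_0: rank C_0 − rank ∂_1 = 7 − 6 = 1, and the invariant factors of ∂_1 are all 1, so H_0 = Z.
  H_1: rank ker ∂_1 − rank ∂_2 = (21 − 6) − 13 = 2, and the invariant factors of ∂_2 are all 1, so H_1 = Z^2.
  H_2: rank ker ∂_2 − rank ∂_3 = (14 − 13) − 0 = 1, and there is no ∂_3, so H_2 = Z.

As a check, the Euler characteristic is 7 − 21 + 14 = 0, which agrees with 1 − 2 + 1 = 0.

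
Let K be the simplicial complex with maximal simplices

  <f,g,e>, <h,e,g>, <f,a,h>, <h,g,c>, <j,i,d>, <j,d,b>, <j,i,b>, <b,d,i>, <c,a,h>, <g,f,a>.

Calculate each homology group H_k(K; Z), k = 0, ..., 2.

H_0 = Z^2,  H_1 = Z,  H_2 = Z.

K has 10 vertices, 18 edges, 10 triangles.
rank ∂_0 = 0, rank ∂_1 = 8 ⇒ b_0 = 10 − 0 − 8 = 2; all invariant factors of ∂_1 are 1 so no torsion. So H_0 = Z^2.
rank ∂_1 = 8, rank ∂_2 = 9 ⇒ b_1 = 18 − 8 − 9 = 1; all invariant factors of ∂_2 are 1 so no torsion. So H_1 = Z.
rank ∂_2 = 9, rank ∂_3 = 0 ⇒ b_2 = 10 − 9 − 0 = 1. So H_2 = Z.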